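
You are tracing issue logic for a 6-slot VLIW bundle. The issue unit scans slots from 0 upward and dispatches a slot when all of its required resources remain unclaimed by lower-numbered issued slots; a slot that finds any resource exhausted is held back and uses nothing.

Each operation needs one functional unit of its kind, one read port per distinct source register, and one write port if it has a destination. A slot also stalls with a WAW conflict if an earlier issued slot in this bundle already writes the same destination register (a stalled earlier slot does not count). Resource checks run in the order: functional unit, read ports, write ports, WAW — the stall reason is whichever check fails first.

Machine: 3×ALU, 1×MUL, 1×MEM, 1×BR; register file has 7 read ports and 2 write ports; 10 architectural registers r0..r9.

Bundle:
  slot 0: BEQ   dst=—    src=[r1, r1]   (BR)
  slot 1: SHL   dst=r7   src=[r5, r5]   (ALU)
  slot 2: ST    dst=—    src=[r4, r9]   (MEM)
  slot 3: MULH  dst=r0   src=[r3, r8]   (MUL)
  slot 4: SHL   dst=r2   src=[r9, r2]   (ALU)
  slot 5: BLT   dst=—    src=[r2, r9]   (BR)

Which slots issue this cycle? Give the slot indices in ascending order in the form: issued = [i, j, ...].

issued = [0, 1, 2, 3]

(0) want 1×BR +1rd +0wr — yes → AL3|MU1|ME1|BR0|rd6|wr2
(1) want 1×ALU +1rd +1wr — yes → AL2|MU1|ME1|BR0|rd5|wr1
(2) want 1×MEM +2rd +0wr — yes → AL2|MU1|ME0|BR0|rd3|wr1
(3) want 1×MUL +2rd +1wr — yes → AL2|MU0|ME0|BR0|rd1|wr0
(4) want 1×ALU +2rd +1wr — RD_PORT → AL2|MU0|ME0|BR0|rd1|wr0
(5) want 1×BR +2rd +0wr — FU → AL2|MU0|ME0|BR0|rd1|wr0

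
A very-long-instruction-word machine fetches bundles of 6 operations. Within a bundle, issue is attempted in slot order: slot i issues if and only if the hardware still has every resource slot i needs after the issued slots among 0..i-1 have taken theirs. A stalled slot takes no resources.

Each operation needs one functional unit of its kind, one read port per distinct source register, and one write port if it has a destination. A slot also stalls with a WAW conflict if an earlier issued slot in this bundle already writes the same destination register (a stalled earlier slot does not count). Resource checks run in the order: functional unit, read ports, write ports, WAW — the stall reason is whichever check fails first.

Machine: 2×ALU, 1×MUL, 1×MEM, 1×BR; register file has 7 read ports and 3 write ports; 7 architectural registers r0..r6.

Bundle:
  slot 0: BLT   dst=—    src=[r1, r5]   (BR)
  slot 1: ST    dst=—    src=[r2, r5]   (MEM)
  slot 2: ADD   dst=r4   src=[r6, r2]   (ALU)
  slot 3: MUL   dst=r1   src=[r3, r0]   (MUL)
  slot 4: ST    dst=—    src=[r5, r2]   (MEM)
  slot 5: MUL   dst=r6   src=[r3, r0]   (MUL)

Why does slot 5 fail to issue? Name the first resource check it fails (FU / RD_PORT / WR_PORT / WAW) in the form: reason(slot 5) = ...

  0. BR ⇒ go  {2A/1Mu/1Ld/0B | 5r 3w}
  1. MEM ⇒ go  {2A/1Mu/0Ld/0B | 3r 3w}
  2. ALU→r4 ⇒ go  {1A/1Mu/0Ld/0B | 1r 2w}
  3. MUL→r1 ⇒ no(RD_PORT)  {1A/1Mu/0Ld/0B | 1r 2w}
  4. MEM ⇒ no(FU)  {1A/1Mu/0Ld/0B | 1r 2w}
  5. MUL→r6 ⇒ no(RD_PORT)  {1A/1Mu/0Ld/0B | 1r 2w}

reason(slot 5) = RD_PORT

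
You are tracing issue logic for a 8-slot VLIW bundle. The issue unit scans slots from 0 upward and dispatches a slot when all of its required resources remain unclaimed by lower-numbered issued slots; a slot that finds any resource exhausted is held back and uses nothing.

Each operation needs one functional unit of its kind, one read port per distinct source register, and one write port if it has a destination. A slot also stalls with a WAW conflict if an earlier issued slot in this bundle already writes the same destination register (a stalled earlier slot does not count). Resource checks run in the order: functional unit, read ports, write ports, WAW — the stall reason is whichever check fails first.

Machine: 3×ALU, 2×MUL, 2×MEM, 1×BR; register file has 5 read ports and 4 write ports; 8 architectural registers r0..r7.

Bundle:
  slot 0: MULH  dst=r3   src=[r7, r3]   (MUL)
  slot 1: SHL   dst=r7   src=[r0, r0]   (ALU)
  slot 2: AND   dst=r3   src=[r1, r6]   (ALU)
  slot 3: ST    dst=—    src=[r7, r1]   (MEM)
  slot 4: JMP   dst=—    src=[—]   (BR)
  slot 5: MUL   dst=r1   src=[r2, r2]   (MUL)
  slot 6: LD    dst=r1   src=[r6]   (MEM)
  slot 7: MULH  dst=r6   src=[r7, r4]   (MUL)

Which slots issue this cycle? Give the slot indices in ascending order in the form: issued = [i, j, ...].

#0 MUL src=r7,r3 dispatched  <A:3 Mu:1 Ld:2 B:1 rd:3 wr:3>
#1 ALU src=r0,r0 dispatched  <A:2 Mu:1 Ld:2 B:1 rd:2 wr:2>
#2 ALU src=r1,r6 held:WAW  <A:2 Mu:1 Ld:2 B:1 rd:2 wr:2>
#3 MEM src=r7,r1 dispatched  <A:2 Mu:1 Ld:1 B:1 rd:0 wr:2>
#4 BR src=- dispatched  <A:2 Mu:1 Ld:1 B:0 rd:0 wr:2>
#5 MUL src=r2,r2 held:RD_PORT  <A:2 Mu:1 Ld:1 B:0 rd:0 wr:2>
#6 MEM src=r6 held:RD_PORT  <A:2 Mu:1 Ld:1 B:0 rd:0 wr:2>
#7 MUL src=r7,r4 held:RD_PORT  <A:2 Mu:1 Ld:1 B:0 rd:0 wr:2>

issued = [0, 1, 3, 4]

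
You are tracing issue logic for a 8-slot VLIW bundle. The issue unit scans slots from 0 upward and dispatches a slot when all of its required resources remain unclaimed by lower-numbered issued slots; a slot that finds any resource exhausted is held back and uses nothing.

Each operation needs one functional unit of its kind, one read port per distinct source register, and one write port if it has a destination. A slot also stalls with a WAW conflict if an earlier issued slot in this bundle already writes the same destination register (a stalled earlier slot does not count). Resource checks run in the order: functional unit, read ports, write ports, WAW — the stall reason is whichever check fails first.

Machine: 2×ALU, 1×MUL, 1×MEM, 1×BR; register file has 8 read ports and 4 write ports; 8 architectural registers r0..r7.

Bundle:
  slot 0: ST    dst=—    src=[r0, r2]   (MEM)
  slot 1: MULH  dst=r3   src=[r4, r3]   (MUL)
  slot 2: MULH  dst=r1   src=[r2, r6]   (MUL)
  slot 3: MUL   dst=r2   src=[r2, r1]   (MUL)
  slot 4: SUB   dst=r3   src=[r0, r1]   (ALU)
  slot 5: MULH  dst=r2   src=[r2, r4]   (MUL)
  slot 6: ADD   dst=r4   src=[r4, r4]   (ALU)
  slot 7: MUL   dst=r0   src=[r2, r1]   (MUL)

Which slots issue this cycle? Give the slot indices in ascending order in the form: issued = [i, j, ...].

issued = [0, 1, 6]

slot 0 (MEM): ISSUE — free A2,Mu1,Ld0,B1 rp6 wp4
slot 1 (MUL): ISSUE — free A2,Mu0,Ld0,B1 rp4 wp3
slot 2 (MUL): stall FU — free A2,Mu0,Ld0,B1 rp4 wp3
slot 3 (MUL): stall FU — free A2,Mu0,Ld0,B1 rp4 wp3
slot 4 (ALU): stall WAW — free A2,Mu0,Ld0,B1 rp4 wp3
slot 5 (MUL): stall FU — free A2,Mu0,Ld0,B1 rp4 wp3
slot 6 (ALU): ISSUE — free A1,Mu0,Ld0,B1 rp3 wp2
slot 7 (MUL): stall FU — free A1,Mu0,Ld0,B1 rp3 wp2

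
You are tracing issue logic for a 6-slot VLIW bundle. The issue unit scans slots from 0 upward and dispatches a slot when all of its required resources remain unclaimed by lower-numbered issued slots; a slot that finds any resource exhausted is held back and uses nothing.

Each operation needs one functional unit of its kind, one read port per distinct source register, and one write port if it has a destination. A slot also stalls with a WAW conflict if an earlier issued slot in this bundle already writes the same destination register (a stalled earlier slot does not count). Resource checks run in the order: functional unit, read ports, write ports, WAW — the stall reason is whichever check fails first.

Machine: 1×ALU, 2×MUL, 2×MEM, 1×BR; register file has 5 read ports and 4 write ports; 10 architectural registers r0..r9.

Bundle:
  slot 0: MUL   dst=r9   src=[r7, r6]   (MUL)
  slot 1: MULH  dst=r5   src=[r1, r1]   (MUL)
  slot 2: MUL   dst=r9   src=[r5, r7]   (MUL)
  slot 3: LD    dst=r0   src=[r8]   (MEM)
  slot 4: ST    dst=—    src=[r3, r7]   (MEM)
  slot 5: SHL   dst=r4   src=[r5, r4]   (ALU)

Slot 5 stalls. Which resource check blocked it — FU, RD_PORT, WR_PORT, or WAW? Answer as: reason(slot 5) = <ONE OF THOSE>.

#0 MUL src=r7,r6 dispatched  <A:1 Mu:1 Ld:2 B:1 rd:3 wr:3>
#1 MUL src=r1,r1 dispatched  <A:1 Mu:0 Ld:2 B:1 rd:2 wr:2>
#2 MUL src=r5,r7 held:FU  <A:1 Mu:0 Ld:2 B:1 rd:2 wr:2>
#3 MEM src=r8 dispatched  <A:1 Mu:0 Ld:1 B:1 rd:1 wr:1>
#4 MEM src=r3,r7 held:RD_PORT  <A:1 Mu:0 Ld:1 B:1 rd:1 wr:1>
#5 ALU src=r5,r4 held:RD_PORT  <A:1 Mu:0 Ld:1 B:1 rd:1 wr:1>

reason(slot 5) = RD_PORT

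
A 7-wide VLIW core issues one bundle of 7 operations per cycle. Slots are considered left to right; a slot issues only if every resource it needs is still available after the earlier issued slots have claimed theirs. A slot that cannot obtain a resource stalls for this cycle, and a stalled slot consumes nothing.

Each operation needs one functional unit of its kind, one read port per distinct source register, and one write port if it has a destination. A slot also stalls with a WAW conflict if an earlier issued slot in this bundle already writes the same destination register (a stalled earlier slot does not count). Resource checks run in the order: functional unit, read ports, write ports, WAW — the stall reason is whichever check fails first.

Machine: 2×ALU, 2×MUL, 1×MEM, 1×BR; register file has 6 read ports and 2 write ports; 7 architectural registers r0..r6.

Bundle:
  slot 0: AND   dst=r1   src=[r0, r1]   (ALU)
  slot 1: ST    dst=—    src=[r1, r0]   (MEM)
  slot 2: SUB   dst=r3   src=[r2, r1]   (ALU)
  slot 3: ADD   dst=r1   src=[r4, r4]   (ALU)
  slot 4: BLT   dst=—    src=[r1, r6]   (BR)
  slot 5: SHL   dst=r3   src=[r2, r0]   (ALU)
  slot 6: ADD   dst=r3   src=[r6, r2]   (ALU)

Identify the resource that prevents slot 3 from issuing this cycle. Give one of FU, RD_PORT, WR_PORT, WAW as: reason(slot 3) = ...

  0. ALU→r1 ⇒ go  {1A/2Mu/1Ld/1B | 4r 1w}
  1. MEM ⇒ go  {1A/2Mu/0Ld/1B | 2r 1w}
  2. ALU→r3 ⇒ go  {0A/2Mu/0Ld/1B | 0r 0w}
  3. ALU→r1 ⇒ no(FU)  {0A/2Mu/0Ld/1B | 0r 0w}
  4. BR ⇒ no(RD_PORT)  {0A/2Mu/0Ld/1B | 0r 0w}
  5. ALU→r3 ⇒ no(FU)  {0A/2Mu/0Ld/1B | 0r 0w}
  6. ALU→r3 ⇒ no(FU)  {0A/2Mu/0Ld/1B | 0r 0w}

reason(slot 3) = FU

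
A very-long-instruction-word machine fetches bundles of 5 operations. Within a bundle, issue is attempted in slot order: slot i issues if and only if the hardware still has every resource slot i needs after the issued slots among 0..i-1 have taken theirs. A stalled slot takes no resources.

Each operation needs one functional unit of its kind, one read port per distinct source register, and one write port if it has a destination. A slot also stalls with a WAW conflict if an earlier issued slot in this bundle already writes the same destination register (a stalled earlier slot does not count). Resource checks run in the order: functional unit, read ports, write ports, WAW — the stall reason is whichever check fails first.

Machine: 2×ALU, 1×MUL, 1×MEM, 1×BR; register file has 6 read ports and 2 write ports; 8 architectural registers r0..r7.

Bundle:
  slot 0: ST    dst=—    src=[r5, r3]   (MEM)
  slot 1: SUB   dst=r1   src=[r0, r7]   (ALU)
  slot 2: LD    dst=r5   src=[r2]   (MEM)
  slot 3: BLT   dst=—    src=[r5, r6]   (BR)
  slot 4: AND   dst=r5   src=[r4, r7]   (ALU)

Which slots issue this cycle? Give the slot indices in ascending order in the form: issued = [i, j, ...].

  0. MEM ⇒ go  {2A/1Mu/0Ld/1B | 4r 2w}
  1. ALU→r1 ⇒ go  {1A/1Mu/0Ld/1B | 2r 1w}
  2. MEM→r5 ⇒ no(FU)  {1A/1Mu/0Ld/1B | 2r 1w}
  3. BR ⇒ go  {1A/1Mu/0Ld/0B | 0r 1w}
  4. ALU→r5 ⇒ no(RD_PORT)  {1A/1Mu/0Ld/0B | 0r 1w}

issued = [0, 1, 3]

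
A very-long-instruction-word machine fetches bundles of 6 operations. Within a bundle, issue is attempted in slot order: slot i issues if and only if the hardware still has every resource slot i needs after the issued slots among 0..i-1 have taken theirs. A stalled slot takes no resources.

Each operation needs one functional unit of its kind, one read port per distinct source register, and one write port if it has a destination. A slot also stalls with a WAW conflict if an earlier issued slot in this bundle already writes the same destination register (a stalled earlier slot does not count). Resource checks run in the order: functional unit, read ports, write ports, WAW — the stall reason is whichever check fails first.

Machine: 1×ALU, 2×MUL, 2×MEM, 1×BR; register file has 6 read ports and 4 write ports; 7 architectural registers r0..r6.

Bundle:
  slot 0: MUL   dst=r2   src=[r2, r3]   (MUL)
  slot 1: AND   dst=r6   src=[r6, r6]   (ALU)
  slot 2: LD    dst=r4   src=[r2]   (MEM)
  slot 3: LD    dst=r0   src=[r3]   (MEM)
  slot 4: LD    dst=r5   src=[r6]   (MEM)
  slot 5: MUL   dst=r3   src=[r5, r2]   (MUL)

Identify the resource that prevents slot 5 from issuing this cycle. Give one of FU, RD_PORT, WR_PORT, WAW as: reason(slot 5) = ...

#0 MUL src=r2,r3 dispatched  <A:1 Mu:1 Ld:2 B:1 rd:4 wr:3>
#1 ALU src=r6,r6 dispatched  <A:0 Mu:1 Ld:2 B:1 rd:3 wr:2>
#2 MEM src=r2 dispatched  <A:0 Mu:1 Ld:1 B:1 rd:2 wr:1>
#3 MEM src=r3 dispatched  <A:0 Mu:1 Ld:0 B:1 rd:1 wr:0>
#4 MEM src=r6 held:FU  <A:0 Mu:1 Ld:0 B:1 rd:1 wr:0>
#5 MUL src=r5,r2 held:RD_PORT  <A:0 Mu:1 Ld:0 B:1 rd:1 wr:0>

reason(slot 5) = RD_PORT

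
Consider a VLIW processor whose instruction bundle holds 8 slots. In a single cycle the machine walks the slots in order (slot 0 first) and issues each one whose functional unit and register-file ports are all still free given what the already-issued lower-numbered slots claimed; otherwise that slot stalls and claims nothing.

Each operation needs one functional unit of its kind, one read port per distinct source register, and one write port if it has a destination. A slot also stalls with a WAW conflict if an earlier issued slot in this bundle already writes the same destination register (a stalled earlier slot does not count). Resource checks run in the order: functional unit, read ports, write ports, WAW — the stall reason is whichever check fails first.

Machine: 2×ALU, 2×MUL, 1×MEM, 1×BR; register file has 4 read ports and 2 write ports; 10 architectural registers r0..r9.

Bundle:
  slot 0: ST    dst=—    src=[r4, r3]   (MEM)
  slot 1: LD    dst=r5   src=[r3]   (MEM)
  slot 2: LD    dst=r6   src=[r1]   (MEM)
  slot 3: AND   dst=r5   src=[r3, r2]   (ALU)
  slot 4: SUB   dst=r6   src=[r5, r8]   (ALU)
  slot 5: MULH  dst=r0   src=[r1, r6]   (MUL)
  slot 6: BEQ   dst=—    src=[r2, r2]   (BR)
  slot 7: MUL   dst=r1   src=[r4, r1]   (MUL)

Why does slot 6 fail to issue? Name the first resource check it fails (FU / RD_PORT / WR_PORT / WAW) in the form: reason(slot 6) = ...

#0 MEM src=r4,r3 dispatched  <A:2 Mu:2 Ld:0 B:1 rd:2 wr:2>
#1 MEM src=r3 held:FU  <A:2 Mu:2 Ld:0 B:1 rd:2 wr:2>
#2 MEM src=r1 held:FU  <A:2 Mu:2 Ld:0 B:1 rd:2 wr:2>
#3 ALU src=r3,r2 dispatched  <A:1 Mu:2 Ld:0 B:1 rd:0 wr:1>
#4 ALU src=r5,r8 held:RD_PORT  <A:1 Mu:2 Ld:0 B:1 rd:0 wr:1>
#5 MUL src=r1,r6 held:RD_PORT  <A:1 Mu:2 Ld:0 B:1 rd:0 wr:1>
#6 BR src=r2,r2 held:RD_PORT  <A:1 Mu:2 Ld:0 B:1 rd:0 wr:1>
#7 MUL src=r4,r1 held:RD_PORT  <A:1 Mu:2 Ld:0 B:1 rd:0 wr:1>

reason(slot 6) = RD_PORT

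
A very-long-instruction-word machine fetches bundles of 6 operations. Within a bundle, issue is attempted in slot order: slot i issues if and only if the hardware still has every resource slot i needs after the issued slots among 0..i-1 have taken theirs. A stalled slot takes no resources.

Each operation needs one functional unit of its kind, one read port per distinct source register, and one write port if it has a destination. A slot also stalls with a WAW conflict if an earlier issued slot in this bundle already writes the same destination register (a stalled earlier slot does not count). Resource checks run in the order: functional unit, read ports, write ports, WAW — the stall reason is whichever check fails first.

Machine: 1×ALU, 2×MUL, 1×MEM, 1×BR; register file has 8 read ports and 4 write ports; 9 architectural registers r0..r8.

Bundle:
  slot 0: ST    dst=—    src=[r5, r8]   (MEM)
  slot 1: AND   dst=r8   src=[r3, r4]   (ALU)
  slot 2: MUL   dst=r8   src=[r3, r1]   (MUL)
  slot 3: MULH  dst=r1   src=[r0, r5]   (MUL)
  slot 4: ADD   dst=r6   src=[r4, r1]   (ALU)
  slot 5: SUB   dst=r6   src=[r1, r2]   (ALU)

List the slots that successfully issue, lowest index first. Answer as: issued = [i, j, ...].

  0. MEM ⇒ go  {1A/2Mu/0Ld/1B | 6r 4w}
  1. ALU→r8 ⇒ go  {0A/2Mu/0Ld/1B | 4r 3w}
  2. MUL→r8 ⇒ no(WAW)  {0A/2Mu/0Ld/1B | 4r 3w}
  3. MUL→r1 ⇒ go  {0A/1Mu/0Ld/1B | 2r 2w}
  4. ALU→r6 ⇒ no(FU)  {0A/1Mu/0Ld/1B | 2r 2w}
  5. ALU→r6 ⇒ no(FU)  {0A/1Mu/0Ld/1B | 2r 2w}

issued = [0, 1, 3]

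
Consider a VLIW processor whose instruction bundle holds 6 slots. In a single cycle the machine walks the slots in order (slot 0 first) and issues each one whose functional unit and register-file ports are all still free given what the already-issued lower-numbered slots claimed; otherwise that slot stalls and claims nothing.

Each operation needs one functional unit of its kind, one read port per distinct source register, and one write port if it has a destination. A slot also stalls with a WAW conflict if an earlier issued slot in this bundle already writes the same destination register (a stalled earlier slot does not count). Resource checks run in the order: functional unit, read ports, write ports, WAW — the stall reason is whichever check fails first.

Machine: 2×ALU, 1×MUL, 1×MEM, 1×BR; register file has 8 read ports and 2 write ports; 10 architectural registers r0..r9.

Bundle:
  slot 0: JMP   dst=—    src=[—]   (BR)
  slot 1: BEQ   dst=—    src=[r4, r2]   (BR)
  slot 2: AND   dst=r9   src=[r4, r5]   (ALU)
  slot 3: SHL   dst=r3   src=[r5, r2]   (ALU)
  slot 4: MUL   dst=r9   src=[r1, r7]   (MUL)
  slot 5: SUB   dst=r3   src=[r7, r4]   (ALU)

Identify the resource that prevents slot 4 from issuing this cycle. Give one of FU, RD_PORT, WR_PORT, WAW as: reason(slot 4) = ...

(0) want 1×BR +0rd +0wr — yes → AL2|MU1|ME1|BR0|rd8|wr2
(1) want 1×BR +2rd +0wr — FU → AL2|MU1|ME1|BR0|rd8|wr2
(2) want 1×ALU +2rd +1wr — yes → AL1|MU1|ME1|BR0|rd6|wr1
(3) want 1×ALU +2rd +1wr — yes → AL0|MU1|ME1|BR0|rd4|wr0
(4) want 1×MUL +2rd +1wr — WR_PORT → AL0|MU1|ME1|BR0|rd4|wr0
(5) want 1×ALU +2rd +1wr — FU → AL0|MU1|ME1|BR0|rd4|wr0

reason(slot 4) = WR_PORT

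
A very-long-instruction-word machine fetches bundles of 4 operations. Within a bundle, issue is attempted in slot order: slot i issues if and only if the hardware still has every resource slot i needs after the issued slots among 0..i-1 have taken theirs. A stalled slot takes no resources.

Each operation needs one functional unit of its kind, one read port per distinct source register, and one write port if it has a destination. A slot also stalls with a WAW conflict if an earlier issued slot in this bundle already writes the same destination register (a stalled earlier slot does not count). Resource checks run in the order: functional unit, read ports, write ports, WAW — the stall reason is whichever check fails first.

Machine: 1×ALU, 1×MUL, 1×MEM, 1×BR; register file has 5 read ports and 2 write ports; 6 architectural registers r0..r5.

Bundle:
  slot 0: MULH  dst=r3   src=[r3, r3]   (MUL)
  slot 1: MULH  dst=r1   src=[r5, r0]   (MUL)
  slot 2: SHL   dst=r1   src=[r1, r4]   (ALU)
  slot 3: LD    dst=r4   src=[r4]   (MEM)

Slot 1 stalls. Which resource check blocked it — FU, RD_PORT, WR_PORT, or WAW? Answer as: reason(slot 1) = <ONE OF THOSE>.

reason(slot 1) = FU

(0) want 1×MUL +1rd +1wr — yes → AL1|MU0|ME1|BR1|rd4|wr1
(1) want 1×MUL +2rd +1wr — FU → AL1|MU0|ME1|BR1|rd4|wr1
(2) want 1×ALU +2rd +1wr — yes → AL0|MU0|ME1|BR1|rd2|wr0
(3) want 1×MEM +1rd +1wr — WR_PORT → AL0|MU0|ME1|BR1|rd2|wr0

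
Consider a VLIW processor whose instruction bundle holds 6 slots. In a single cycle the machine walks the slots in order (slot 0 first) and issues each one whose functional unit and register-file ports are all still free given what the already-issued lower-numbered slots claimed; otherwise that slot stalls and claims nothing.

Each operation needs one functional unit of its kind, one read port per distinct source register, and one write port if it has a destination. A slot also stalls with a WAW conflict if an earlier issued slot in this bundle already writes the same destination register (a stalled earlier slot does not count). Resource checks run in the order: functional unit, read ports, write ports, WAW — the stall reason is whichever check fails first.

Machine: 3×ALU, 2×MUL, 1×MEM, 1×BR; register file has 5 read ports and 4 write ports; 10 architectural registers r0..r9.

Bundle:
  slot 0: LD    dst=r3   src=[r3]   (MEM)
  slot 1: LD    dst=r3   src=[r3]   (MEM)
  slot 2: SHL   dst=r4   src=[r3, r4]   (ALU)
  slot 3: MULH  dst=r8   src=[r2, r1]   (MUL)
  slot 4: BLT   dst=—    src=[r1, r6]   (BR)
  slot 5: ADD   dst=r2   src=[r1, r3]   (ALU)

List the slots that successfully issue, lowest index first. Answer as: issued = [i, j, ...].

issued = [0, 2, 3]

  0. MEM→r3 ⇒ go  {3A/2Mu/0Ld/1B | 4r 3w}
  1. MEM→r3 ⇒ no(FU)  {3A/2Mu/0Ld/1B | 4r 3w}
  2. ALU→r4 ⇒ go  {2A/2Mu/0Ld/1B | 2r 2w}
  3. MUL→r8 ⇒ go  {2A/1Mu/0Ld/1B | 0r 1w}
  4. BR ⇒ no(RD_PORT)  {2A/1Mu/0Ld/1B | 0r 1w}
  5. ALU→r2 ⇒ no(RD_PORT)  {2A/1Mu/0Ld/1B | 0r 1w}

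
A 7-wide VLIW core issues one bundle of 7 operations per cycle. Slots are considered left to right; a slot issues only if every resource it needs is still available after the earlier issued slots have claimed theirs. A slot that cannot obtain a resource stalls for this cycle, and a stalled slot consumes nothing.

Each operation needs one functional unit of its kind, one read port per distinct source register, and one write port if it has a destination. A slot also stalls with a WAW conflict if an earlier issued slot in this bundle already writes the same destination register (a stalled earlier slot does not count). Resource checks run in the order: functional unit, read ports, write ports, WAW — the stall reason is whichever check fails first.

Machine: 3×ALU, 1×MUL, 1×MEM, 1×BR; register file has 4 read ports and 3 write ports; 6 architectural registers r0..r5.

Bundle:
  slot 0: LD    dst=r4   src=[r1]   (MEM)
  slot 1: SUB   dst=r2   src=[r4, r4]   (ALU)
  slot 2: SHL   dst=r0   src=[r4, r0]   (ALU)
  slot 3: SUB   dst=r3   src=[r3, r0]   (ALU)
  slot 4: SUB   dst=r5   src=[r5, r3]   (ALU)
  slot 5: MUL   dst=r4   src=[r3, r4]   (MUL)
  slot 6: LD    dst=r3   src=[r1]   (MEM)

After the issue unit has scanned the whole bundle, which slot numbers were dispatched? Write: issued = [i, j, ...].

issued = [0, 1, 2]

slot 0 (MEM): ISSUE — free A3,Mu1,Ld0,B1 rp3 wp2
slot 1 (ALU): ISSUE — free A2,Mu1,Ld0,B1 rp2 wp1
slot 2 (ALU): ISSUE — free A1,Mu1,Ld0,B1 rp0 wp0
slot 3 (ALU): stall RD_PORT — free A1,Mu1,Ld0,B1 rp0 wp0
slot 4 (ALU): stall RD_PORT — free A1,Mu1,Ld0,B1 rp0 wp0
slot 5 (MUL): stall RD_PORT — free A1,Mu1,Ld0,B1 rp0 wp0
slot 6 (MEM): stall FU — free A1,Mu1,Ld0,B1 rp0 wp0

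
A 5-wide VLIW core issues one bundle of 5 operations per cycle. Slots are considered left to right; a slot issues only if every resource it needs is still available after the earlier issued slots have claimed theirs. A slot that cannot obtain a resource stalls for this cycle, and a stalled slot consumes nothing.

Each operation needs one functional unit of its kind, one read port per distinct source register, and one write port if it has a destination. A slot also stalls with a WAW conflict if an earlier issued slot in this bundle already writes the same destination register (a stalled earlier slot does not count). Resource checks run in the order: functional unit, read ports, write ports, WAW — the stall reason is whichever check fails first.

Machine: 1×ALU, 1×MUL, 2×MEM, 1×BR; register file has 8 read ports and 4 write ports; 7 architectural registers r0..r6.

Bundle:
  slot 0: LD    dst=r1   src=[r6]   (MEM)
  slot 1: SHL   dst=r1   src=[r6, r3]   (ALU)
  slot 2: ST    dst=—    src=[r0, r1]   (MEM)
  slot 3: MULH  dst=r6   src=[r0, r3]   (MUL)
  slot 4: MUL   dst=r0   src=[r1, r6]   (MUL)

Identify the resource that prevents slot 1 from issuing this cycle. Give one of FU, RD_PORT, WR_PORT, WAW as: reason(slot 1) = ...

  0. MEM→r1 ⇒ go  {1A/1Mu/1Ld/1B | 7r 3w}
  1. ALU→r1 ⇒ no(WAW)  {1A/1Mu/1Ld/1B | 7r 3w}
  2. MEM ⇒ go  {1A/1Mu/0Ld/1B | 5r 3w}
  3. MUL→r6 ⇒ go  {1A/0Mu/0Ld/1B | 3r 2w}
  4. MUL→r0 ⇒ no(FU)  {1A/0Mu/0Ld/1B | 3r 2w}

reason(slot 1) = WAW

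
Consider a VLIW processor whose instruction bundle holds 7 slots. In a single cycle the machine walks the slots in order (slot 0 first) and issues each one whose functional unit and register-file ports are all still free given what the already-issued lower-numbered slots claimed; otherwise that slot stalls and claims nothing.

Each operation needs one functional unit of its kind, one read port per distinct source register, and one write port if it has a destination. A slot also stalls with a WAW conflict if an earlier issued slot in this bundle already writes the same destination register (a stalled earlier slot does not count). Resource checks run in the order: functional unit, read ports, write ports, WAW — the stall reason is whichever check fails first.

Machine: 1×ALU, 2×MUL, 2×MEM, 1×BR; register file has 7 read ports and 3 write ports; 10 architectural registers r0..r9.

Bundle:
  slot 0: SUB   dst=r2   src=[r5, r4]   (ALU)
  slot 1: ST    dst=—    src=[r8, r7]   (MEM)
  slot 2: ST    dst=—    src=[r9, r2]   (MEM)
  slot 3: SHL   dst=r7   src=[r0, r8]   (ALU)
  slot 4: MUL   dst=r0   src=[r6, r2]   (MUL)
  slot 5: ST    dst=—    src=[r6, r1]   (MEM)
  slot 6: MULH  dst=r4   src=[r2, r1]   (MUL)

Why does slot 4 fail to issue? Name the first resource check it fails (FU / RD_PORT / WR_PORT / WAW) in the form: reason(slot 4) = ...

(0) want 1×ALU +2rd +1wr — yes → AL0|MU2|ME2|BR1|rd5|wr2
(1) want 1×MEM +2rd +0wr — yes → AL0|MU2|ME1|BR1|rd3|wr2
(2) want 1×MEM +2rd +0wr — yes → AL0|MU2|ME0|BR1|rd1|wr2
(3) want 1×ALU +2rd +1wr — FU → AL0|MU2|ME0|BR1|rd1|wr2
(4) want 1×MUL +2rd +1wr — RD_PORT → AL0|MU2|ME0|BR1|rd1|wr2
(5) want 1×MEM +2rd +0wr — FU → AL0|MU2|ME0|BR1|rd1|wr2
(6) want 1×MUL +2rd +1wr — RD_PORT → AL0|MU2|ME0|BR1|rd1|wr2

reason(slot 4) = RD_PORT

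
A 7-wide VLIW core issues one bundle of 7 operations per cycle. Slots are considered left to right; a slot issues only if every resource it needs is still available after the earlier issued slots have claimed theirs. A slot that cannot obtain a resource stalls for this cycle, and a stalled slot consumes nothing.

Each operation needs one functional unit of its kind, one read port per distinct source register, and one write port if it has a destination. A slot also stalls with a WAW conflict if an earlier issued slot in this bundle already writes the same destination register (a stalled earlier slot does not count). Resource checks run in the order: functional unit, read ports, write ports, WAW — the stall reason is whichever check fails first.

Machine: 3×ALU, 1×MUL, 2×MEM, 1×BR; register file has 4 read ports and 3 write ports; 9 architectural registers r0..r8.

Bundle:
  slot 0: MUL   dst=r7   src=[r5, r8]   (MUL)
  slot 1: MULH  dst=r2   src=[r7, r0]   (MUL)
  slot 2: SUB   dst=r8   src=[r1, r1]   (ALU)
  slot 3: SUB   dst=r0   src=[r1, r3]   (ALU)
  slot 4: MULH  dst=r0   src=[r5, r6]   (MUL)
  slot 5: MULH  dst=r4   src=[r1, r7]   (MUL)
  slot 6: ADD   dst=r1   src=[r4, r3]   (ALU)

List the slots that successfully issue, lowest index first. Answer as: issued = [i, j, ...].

(0) want 1×MUL +2rd +1wr — yes → AL3|MU0|ME2|BR1|rd2|wr2
(1) want 1×MUL +2rd +1wr — FU → AL3|MU0|ME2|BR1|rd2|wr2
(2) want 1×ALU +1rd +1wr — yes → AL2|MU0|ME2|BR1|rd1|wr1
(3) want 1×ALU +2rd +1wr — RD_PORT → AL2|MU0|ME2|BR1|rd1|wr1
(4) want 1×MUL +2rd +1wr — FU → AL2|MU0|ME2|BR1|rd1|wr1
(5) want 1×MUL +2rd +1wr — FU → AL2|MU0|ME2|BR1|rd1|wr1
(6) want 1×ALU +2rd +1wr — RD_PORT → AL2|MU0|ME2|BR1|rd1|wr1

issued = [0, 2]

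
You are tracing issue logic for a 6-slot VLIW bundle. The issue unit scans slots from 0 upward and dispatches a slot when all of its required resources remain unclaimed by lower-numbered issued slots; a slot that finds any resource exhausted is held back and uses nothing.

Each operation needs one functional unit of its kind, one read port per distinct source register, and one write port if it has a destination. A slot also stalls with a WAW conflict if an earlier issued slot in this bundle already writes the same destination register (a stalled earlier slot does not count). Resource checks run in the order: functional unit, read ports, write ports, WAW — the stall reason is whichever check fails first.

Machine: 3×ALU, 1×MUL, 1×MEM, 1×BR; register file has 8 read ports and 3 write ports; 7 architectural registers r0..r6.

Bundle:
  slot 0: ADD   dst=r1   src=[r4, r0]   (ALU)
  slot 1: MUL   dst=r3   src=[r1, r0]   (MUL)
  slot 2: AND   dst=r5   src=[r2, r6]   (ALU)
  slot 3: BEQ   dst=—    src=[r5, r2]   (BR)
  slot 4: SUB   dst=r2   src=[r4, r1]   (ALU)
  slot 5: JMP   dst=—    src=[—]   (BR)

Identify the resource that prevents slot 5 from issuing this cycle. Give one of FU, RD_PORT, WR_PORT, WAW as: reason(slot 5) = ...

[0] ALU needs rd=2 wr=1: ok; after: ALU=2 MUL=1 MEM=1 BR=1, R=6, W=2
[1] MUL needs rd=2 wr=1: ok; after: ALU=2 MUL=0 MEM=1 BR=1, R=4, W=1
[2] ALU needs rd=2 wr=1: ok; after: ALU=1 MUL=0 MEM=1 BR=1, R=2, W=0
[3] BR needs rd=2 wr=0: ok; after: ALU=1 MUL=0 MEM=1 BR=0, R=0, W=0
[4] ALU needs rd=2 wr=1: RD_PORT; after: ALU=1 MUL=0 MEM=1 BR=0, R=0, W=0
[5] BR needs rd=0 wr=0: FU; after: ALU=1 MUL=0 MEM=1 BR=0, R=0, W=0

reason(slot 5) = FU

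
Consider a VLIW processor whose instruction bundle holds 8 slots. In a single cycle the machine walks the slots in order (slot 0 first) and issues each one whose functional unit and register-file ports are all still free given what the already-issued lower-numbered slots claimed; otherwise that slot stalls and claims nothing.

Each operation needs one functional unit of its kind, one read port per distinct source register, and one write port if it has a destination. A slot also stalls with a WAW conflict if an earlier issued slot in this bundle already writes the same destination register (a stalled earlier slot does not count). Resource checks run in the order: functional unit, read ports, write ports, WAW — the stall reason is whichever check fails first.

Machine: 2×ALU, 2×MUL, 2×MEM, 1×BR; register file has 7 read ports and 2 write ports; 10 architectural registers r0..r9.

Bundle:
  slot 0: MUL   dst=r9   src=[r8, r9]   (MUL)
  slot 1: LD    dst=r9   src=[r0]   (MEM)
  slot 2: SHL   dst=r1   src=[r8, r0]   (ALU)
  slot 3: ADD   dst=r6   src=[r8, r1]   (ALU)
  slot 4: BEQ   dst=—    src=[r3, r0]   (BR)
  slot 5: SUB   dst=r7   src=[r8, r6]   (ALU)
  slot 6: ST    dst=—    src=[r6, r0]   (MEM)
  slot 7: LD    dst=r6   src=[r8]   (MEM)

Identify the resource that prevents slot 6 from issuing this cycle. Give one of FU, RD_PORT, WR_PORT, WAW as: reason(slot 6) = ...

[0] MUL needs rd=2 wr=1: ok; after: ALU=2 MUL=1 MEM=2 BR=1, R=5, W=1
[1] MEM needs rd=1 wr=1: WAW; after: ALU=2 MUL=1 MEM=2 BR=1, R=5, W=1
[2] ALU needs rd=2 wr=1: ok; after: ALU=1 MUL=1 MEM=2 BR=1, R=3, W=0
[3] ALU needs rd=2 wr=1: WR_PORT; after: ALU=1 MUL=1 MEM=2 BR=1, R=3, W=0
[4] BR needs rd=2 wr=0: ok; after: ALU=1 MUL=1 MEM=2 BR=0, R=1, W=0
[5] ALU needs rd=2 wr=1: RD_PORT; after: ALU=1 MUL=1 MEM=2 BR=0, R=1, W=0
[6] MEM needs rd=2 wr=0: RD_PORT; after: ALU=1 MUL=1 MEM=2 BR=0, R=1, W=0
[7] MEM needs rd=1 wr=1: WR_PORT; after: ALU=1 MUL=1 MEM=2 BR=0, R=1, W=0

reason(slot 6) = RD_PORT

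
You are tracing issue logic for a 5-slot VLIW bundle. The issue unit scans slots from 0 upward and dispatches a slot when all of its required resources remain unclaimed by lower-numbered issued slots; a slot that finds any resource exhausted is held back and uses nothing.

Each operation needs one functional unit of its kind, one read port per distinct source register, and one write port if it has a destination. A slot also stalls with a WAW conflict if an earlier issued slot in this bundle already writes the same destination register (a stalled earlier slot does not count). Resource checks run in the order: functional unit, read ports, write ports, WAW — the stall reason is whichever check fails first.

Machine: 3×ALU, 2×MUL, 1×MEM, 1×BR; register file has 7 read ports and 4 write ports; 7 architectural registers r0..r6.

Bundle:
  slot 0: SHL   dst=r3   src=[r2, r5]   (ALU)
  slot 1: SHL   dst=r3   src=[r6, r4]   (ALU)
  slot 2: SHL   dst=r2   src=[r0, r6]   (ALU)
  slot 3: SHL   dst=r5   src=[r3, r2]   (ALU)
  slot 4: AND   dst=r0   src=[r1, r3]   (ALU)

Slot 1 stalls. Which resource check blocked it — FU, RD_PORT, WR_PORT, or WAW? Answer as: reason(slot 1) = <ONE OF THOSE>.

reason(slot 1) = WAW

  0. ALU→r3 ⇒ go  {2A/2Mu/1Ld/1B | 5r 3w}
  1. ALU→r3 ⇒ no(WAW)  {2A/2Mu/1Ld/1B | 5r 3w}
  2. ALU→r2 ⇒ go  {1A/2Mu/1Ld/1B | 3r 2w}
  3. ALU→r5 ⇒ go  {0A/2Mu/1Ld/1B | 1r 1w}
  4. ALU→r0 ⇒ no(FU)  {0A/2Mu/1Ld/1B | 1r 1w}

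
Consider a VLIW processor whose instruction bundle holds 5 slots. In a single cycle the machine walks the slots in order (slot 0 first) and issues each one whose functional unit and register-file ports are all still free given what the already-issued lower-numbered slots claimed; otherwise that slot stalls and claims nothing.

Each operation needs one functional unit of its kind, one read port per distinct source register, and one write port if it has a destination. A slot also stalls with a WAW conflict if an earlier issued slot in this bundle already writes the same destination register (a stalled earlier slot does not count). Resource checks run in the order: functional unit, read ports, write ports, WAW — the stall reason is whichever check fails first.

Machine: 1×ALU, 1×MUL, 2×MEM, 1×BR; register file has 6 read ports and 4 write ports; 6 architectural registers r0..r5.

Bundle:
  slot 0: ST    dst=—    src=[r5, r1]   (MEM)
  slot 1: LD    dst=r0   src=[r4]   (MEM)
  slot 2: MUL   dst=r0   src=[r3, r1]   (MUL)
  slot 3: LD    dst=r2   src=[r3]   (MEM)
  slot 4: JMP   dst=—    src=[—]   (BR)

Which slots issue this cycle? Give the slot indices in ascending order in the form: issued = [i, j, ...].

issued = [0, 1, 4]

slot 0 (MEM): ISSUE — free A1,Mu1,Ld1,B1 rp4 wp4
slot 1 (MEM): ISSUE — free A1,Mu1,Ld0,B1 rp3 wp3
slot 2 (MUL): stall WAW — free A1,Mu1,Ld0,B1 rp3 wp3
slot 3 (MEM): stall FU — free A1,Mu1,Ld0,B1 rp3 wp3
slot 4 (BR): ISSUE — free A1,Mu1,Ld0,B0 rp3 wp3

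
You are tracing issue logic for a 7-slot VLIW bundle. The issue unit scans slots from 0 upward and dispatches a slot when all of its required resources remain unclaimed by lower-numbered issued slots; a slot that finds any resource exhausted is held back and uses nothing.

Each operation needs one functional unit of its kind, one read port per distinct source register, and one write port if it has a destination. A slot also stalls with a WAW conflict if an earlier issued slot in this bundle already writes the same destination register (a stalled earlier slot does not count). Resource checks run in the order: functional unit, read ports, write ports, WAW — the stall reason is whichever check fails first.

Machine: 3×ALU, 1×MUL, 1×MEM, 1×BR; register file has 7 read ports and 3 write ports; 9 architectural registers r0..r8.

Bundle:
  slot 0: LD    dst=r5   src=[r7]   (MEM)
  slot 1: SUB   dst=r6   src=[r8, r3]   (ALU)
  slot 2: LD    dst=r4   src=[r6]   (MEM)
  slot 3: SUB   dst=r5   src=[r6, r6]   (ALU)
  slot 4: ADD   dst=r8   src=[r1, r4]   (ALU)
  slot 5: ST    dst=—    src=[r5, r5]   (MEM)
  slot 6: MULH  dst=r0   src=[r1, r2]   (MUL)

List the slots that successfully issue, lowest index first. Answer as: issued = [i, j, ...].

issued = [0, 1, 4]

  0. MEM→r5 ⇒ go  {3A/1Mu/0Ld/1B | 6r 2w}
  1. ALU→r6 ⇒ go  {2A/1Mu/0Ld/1B | 4r 1w}
  2. MEM→r4 ⇒ no(FU)  {2A/1Mu/0Ld/1B | 4r 1w}
  3. ALU→r5 ⇒ no(WAW)  {2A/1Mu/0Ld/1B | 4r 1w}
  4. ALU→r8 ⇒ go  {1A/1Mu/0Ld/1B | 2r 0w}
  5. MEM ⇒ no(FU)  {1A/1Mu/0Ld/1B | 2r 0w}
  6. MUL→r0 ⇒ no(WR_PORT)  {1A/1Mu/0Ld/1B | 2r 0w}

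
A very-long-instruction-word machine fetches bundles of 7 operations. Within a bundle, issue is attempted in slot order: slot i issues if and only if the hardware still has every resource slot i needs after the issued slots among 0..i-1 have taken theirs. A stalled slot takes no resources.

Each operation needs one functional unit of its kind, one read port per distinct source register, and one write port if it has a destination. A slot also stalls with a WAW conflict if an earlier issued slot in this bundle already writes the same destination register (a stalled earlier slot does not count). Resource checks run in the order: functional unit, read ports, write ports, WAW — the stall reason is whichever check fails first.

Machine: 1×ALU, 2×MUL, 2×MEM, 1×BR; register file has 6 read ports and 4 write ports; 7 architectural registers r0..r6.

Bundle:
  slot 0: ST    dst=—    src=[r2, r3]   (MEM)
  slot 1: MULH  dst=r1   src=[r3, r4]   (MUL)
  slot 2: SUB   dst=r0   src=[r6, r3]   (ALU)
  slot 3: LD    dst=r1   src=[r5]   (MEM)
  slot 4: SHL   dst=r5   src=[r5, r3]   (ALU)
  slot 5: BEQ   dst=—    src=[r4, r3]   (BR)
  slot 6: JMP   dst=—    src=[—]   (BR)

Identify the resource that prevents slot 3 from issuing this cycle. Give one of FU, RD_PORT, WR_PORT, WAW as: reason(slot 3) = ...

reason(slot 3) = RD_PORT

(0) want 1×MEM +2rd +0wr — yes → AL1|MU2|ME1|BR1|rd4|wr4
(1) want 1×MUL +2rd +1wr — yes → AL1|MU1|ME1|BR1|rd2|wr3
(2) want 1×ALU +2rd +1wr — yes → AL0|MU1|ME1|BR1|rd0|wr2
(3) want 1×MEM +1rd +1wr — RD_PORT → AL0|MU1|ME1|BR1|rd0|wr2
(4) want 1×ALU +2rd +1wr — FU → AL0|MU1|ME1|BR1|rd0|wr2
(5) want 1×BR +2rd +0wr — RD_PORT → AL0|MU1|ME1|BR1|rd0|wr2
(6) want 1×BR +0rd +0wr — yes → AL0|MU1|ME1|BR0|rd0|wr2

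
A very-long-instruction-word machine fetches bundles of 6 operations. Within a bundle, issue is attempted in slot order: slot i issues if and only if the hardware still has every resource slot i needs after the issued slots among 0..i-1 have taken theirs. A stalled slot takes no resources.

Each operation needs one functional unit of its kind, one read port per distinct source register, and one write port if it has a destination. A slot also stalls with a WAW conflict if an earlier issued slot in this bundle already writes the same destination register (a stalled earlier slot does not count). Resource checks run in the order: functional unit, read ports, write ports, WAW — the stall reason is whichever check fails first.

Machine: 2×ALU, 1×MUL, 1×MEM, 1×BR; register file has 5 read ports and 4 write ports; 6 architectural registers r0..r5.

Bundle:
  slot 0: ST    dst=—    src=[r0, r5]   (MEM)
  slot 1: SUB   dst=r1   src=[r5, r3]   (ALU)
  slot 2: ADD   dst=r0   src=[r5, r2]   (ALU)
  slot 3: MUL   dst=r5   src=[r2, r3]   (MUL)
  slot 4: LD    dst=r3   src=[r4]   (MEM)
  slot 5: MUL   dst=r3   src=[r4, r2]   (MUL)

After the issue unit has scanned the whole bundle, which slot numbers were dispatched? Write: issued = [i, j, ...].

(0) want 1×MEM +2rd +0wr — yes → AL2|MU1|ME0|BR1|rd3|wr4
(1) want 1×ALU +2rd +1wr — yes → AL1|MU1|ME0|BR1|rd1|wr3
(2) want 1×ALU +2rd +1wr — RD_PORT → AL1|MU1|ME0|BR1|rd1|wr3
(3) want 1×MUL +2rd +1wr — RD_PORT → AL1|MU1|ME0|BR1|rd1|wr3
(4) want 1×MEM +1rd +1wr — FU → AL1|MU1|ME0|BR1|rd1|wr3
(5) want 1×MUL +2rd +1wr — RD_PORT → AL1|MU1|ME0|BR1|rd1|wr3

issued = [0, 1]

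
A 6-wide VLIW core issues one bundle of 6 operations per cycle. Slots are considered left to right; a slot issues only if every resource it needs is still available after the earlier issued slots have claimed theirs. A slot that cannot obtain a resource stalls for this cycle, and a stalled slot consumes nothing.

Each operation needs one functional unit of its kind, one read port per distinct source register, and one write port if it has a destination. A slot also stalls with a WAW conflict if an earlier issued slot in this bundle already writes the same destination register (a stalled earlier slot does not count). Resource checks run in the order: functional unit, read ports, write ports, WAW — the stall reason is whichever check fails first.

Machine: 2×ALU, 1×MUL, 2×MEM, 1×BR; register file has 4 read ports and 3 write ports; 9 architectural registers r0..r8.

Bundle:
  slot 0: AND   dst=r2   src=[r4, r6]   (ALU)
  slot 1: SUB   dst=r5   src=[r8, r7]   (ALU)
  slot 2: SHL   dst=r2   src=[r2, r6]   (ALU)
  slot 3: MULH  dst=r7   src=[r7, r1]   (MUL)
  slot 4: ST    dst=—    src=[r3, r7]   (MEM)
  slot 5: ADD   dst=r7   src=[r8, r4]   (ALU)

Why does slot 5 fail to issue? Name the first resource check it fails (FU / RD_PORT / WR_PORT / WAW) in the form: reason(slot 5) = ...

reason(slot 5) = FU

(0) want 1×ALU +2rd +1wr — yes → AL1|MU1|ME2|BR1|rd2|wr2
(1) want 1×ALU +2rd +1wr — yes → AL0|MU1|ME2|BR1|rd0|wr1
(2) want 1×ALU +2rd +1wr — FU → AL0|MU1|ME2|BR1|rd0|wr1
(3) want 1×MUL +2rd +1wr — RD_PORT → AL0|MU1|ME2|BR1|rd0|wr1
(4) want 1×MEM +2rd +0wr — RD_PORT → AL0|MU1|ME2|BR1|rd0|wr1
(5) want 1×ALU +2rd +1wr — FU → AL0|MU1|ME2|BR1|rd0|wr1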